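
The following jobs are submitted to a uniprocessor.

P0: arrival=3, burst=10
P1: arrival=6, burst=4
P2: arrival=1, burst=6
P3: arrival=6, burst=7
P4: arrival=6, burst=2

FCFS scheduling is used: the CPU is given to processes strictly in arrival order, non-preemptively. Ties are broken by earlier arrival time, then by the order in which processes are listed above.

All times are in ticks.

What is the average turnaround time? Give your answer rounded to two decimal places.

Gantt: | idle 0-1 | P2 1-7 | P0 7-17 | P1 17-21 | P3 21-28 | P4 28-30 |
Completion: P0=17  P1=21  P2=7  P3=28  P4=30
Turnaround (C−A): P0=14  P1=15  P2=6  P3=22  P4=24
Turnaround times: P0=14, P1=15, P2=6, P3=22, P4=24
Average turnaround = (14+15+6+22+24) / 5 = 81/5 = 16.20

16.20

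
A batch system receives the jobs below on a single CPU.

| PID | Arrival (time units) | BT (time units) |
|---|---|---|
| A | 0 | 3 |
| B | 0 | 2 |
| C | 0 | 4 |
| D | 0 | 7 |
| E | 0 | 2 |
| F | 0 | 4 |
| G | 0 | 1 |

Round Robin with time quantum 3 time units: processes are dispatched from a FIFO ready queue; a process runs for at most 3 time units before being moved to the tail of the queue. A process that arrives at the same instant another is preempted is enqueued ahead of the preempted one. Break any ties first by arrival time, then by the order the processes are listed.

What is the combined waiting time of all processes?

Schedule: | A 0-3 | B 3-5 | C 5-8 | D 8-11 | E 11-13 | F 13-16 | G 16-17 | C 17-18 | D 18-21 | F 21-22 | D 22-23 |
Completion: A=3  B=5  C=18  D=23  E=13  F=22  G=17
Waiting = turnaround − burst: A=0, B=3, C=14, D=16, E=11, F=18, G=16
Total waiting = 0 + 3 + 14 + 16 + 11 + 18 + 16 = 78

78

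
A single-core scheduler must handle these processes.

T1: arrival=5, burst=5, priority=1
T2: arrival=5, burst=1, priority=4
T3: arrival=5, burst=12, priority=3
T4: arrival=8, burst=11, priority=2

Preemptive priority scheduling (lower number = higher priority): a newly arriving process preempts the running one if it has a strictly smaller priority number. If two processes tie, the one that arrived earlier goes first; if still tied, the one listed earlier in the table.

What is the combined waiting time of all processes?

46

Schedule: | idle 0-5 | T1 5-10 | T4 10-21 | T3 21-33 | T2 33-34 |
Completion: T1=10  T2=34  T3=33  T4=21
Turnaround (C−A): T1=5  T2=29  T3=28  T4=13
Waiting = turnaround − burst: T1=0, T2=28, T3=16, T4=2
Total waiting = 0 + 28 + 16 + 2 = 46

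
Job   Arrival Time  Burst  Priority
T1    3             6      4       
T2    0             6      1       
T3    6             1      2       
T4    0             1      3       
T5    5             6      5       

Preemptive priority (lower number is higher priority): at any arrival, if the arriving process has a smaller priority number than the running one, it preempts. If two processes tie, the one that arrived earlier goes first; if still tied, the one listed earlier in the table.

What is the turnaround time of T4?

8

Gantt: | T2 0-6 | T3 6-7 | T4 7-8 | T1 8-14 | T5 14-20 |
Completion: T1=14  T2=6  T3=7  T4=8  T5=20
Turnaround (C−A): T1=11  T2=6  T3=1  T4=8  T5=15
Turnaround(T4) = completion − arrival = 8 − 0 = 8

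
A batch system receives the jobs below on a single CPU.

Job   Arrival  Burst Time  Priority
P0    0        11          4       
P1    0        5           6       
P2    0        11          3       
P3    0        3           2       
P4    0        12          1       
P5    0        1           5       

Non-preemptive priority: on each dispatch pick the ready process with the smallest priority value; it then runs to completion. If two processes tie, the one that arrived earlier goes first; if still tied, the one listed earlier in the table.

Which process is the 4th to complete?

P0

Timeline: | P4 0-12 | P3 12-15 | P2 15-26 | P0 26-37 | P5 37-38 | P1 38-43 |
Completion: P0=37  P1=43  P2=26  P3=15  P4=12  P5=38
Turnaround (C−A): P0=37  P1=43  P2=26  P3=15  P4=12  P5=38
Finish order: P4 → P3 → P2 → P0 → P5 → P1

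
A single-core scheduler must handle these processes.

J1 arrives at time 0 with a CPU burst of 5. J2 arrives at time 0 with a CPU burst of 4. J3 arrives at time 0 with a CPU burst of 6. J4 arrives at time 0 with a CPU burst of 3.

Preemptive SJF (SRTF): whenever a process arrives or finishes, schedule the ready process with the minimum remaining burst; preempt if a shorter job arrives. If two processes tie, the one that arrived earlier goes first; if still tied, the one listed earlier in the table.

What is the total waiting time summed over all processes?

Gantt: | J4 0-3 | J2 3-7 | J1 7-12 | J3 12-18 |
Completion: J1=12  J2=7  J3=18  J4=3
Turnaround (C−A): J1=12  J2=7  J3=18  J4=3
Waiting = turnaround − burst: J1=7, J2=3, J3=12, J4=0
Total waiting = 7 + 3 + 12 + 0 = 22

22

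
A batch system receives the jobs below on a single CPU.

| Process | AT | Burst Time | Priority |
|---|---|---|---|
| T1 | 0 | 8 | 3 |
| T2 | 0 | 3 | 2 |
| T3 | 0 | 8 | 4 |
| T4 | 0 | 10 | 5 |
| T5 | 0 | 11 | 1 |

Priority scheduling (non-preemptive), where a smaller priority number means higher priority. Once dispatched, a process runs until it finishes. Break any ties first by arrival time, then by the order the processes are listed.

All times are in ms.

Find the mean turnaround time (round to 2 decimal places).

Gantt: | T5 0-11 | T2 11-14 | T1 14-22 | T3 22-30 | T4 30-40 |
Completion: T1=22  T2=14  T3=30  T4=40  T5=11
Turnaround (C−A): T1=22  T2=14  T3=30  T4=40  T5=11
Turnaround times: T1=22, T2=14, T3=30, T4=40, T5=11
Average turnaround = (22+14+30+40+11) / 5 = 117/5 = 23.40

23.40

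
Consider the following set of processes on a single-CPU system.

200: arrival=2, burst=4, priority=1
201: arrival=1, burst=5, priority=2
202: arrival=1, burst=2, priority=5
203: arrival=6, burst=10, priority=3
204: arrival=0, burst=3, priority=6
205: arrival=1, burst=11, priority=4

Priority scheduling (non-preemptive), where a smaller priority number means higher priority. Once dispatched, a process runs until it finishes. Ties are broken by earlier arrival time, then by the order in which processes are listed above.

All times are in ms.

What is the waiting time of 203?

6

Gantt: | 204 0-3 | 200 3-7 | 201 7-12 | 203 12-22 | 205 22-33 | 202 33-35 |
Completion: 200=7  201=12  202=35  203=22  204=3  205=33
Turnaround (C−A): 200=5  201=11  202=34  203=16  204=3  205=32
Waiting(203) = turnaround − burst = 16 − 10 = 6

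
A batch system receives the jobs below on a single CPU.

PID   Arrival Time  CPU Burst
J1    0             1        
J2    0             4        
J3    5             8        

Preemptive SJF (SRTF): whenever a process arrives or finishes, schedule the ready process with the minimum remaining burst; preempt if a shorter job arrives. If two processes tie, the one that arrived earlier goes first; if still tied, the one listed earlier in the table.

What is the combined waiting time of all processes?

Timeline: | J1 0-1 | J2 1-5 | J3 5-13 |
Completion: J1=1  J2=5  J3=13
Waiting = turnaround − burst: J1=0, J2=1, J3=0
Total waiting = 0 + 1 + 0 = 1

1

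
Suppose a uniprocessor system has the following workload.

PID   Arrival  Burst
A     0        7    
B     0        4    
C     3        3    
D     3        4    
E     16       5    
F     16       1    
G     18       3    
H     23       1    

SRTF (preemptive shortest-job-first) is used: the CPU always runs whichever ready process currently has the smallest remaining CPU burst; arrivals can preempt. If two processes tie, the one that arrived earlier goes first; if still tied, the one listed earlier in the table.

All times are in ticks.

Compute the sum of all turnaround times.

53

Schedule: | B 0-4 | C 4-7 | D 7-11 | A 11-16 | F 16-17 | A 17-19 | G 19-22 | E 22-23 | H 23-24 | E 24-28 |
Completion: A=19  B=4  C=7  D=11  E=28  F=17  G=22  H=24
Turnaround (C−A): A=19  B=4  C=4  D=8  E=12  F=1  G=4  H=1
Turnaround = completion − arrival: A=19, B=4, C=4, D=8, E=12, F=1, G=4, H=1
Total turnaround = 19 + 4 + 4 + 8 + 12 + 1 + 4 + 1 = 53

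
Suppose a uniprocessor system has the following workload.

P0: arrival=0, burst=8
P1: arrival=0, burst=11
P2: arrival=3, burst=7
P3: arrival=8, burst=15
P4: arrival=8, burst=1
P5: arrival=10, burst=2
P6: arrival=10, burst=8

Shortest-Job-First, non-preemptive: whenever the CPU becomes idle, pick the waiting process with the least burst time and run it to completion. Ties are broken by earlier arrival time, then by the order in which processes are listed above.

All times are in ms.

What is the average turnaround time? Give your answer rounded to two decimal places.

18.14

Timeline: | P0 0-8 | P4 8-9 | P2 9-16 | P5 16-18 | P6 18-26 | P1 26-37 | P3 37-52 |
Completion: P0=8  P1=37  P2=16  P3=52  P4=9  P5=18  P6=26
Turnaround (C−A): P0=8  P1=37  P2=13  P3=44  P4=1  P5=8  P6=16
Turnaround times: P0=8, P1=37, P2=13, P3=44, P4=1, P5=8, P6=16
Average turnaround = (8+37+13+44+1+8+16) / 7 = 127/7 = 18.14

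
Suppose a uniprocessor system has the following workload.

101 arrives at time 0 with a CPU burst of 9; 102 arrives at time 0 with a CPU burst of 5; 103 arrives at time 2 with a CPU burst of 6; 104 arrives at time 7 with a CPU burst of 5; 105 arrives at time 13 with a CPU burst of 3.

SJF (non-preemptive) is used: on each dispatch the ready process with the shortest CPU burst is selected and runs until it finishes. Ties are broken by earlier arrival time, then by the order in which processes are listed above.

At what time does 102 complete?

5

Gantt: | 102 0-5 | 103 5-11 | 104 11-16 | 105 16-19 | 101 19-28 |
Completion: 101=28  102=5  103=11  104=16  105=19
Turnaround (C−A): 101=28  102=5  103=9  104=9  105=6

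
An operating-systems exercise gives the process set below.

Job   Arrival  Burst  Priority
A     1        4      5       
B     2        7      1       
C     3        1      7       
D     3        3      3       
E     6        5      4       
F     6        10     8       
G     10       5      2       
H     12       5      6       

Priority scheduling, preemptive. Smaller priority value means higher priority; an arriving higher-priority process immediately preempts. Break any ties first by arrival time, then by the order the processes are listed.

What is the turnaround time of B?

Schedule: | idle 0-1 | A 1-2 | B 2-9 | D 9-10 | G 10-15 | D 15-17 | E 17-22 | A 22-25 | H 25-30 | C 30-31 | F 31-41 |
Completion: A=25  B=9  C=31  D=17  E=22  F=41  G=15  H=30
Turnaround(B) = completion − arrival = 9 − 2 = 7

7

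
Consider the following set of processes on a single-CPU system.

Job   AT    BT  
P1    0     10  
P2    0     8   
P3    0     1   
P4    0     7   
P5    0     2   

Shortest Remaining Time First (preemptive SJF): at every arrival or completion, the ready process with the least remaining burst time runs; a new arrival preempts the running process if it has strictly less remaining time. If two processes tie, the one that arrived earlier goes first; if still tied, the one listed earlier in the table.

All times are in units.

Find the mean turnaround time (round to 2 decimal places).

Timeline: | P3 0-1 | P5 1-3 | P4 3-10 | P2 10-18 | P1 18-28 |
Completion: P1=28  P2=18  P3=1  P4=10  P5=3
Turnaround (C−A): P1=28  P2=18  P3=1  P4=10  P5=3
Turnaround times: P1=28, P2=18, P3=1, P4=10, P5=3
Average turnaround = (28+18+1+10+3) / 5 = 60/5 = 12.00

12.00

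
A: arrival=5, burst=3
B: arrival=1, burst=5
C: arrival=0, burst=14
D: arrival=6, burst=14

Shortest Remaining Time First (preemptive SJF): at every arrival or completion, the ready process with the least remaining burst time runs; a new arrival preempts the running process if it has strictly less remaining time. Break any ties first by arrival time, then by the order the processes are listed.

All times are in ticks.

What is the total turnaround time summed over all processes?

61

Schedule: | C 0-1 | B 1-6 | A 6-9 | C 9-22 | D 22-36 |
Completion: A=9  B=6  C=22  D=36
Turnaround = completion − arrival: A=4, B=5, C=22, D=30
Total turnaround = 4 + 5 + 22 + 30 = 61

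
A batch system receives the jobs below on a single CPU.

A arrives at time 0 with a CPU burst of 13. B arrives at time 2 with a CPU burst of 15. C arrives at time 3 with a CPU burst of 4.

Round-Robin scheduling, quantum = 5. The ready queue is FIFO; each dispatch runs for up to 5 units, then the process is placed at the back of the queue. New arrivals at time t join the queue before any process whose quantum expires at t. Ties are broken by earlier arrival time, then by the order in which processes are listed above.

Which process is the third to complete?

B

Gantt: | A 0-5 | B 5-10 | C 10-14 | A 14-19 | B 19-24 | A 24-27 | B 27-32 |
Completion: A=27  B=32  C=14
Turnaround (C−A): A=27  B=30  C=11
Finish order: C → A → B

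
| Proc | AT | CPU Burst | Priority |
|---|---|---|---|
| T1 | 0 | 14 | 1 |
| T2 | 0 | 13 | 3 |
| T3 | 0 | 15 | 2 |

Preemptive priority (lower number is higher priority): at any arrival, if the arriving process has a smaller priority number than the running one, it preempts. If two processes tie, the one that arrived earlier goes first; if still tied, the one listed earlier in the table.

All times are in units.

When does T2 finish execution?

42

Schedule: | T1 0-14 | T3 14-29 | T2 29-42 |
Completion: T1=14  T2=42  T3=29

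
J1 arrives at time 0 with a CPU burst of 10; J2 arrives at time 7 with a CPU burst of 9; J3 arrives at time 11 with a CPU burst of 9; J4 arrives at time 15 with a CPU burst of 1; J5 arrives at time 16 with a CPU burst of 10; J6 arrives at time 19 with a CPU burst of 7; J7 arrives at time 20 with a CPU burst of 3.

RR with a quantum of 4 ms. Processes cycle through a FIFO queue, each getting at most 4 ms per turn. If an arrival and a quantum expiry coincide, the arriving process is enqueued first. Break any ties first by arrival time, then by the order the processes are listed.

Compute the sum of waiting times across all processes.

117

Timeline: | J1 0-8 | J2 8-12 | J1 12-14 | J3 14-18 | J2 18-22 | J4 22-23 | J5 23-27 | J3 27-31 | J6 31-35 | J7 35-38 | J2 38-39 | J5 39-43 | J3 43-44 | J6 44-47 | J5 47-49 |
Completion: J1=14  J2=39  J3=44  J4=23  J5=49  J6=47  J7=38
Turnaround (C−A): J1=14  J2=32  J3=33  J4=8  J5=33  J6=28  J7=18
Waiting = turnaround − burst: J1=4, J2=23, J3=24, J4=7, J5=23, J6=21, J7=15
Total waiting = 4 + 23 + 24 + 7 + 23 + 21 + 15 = 117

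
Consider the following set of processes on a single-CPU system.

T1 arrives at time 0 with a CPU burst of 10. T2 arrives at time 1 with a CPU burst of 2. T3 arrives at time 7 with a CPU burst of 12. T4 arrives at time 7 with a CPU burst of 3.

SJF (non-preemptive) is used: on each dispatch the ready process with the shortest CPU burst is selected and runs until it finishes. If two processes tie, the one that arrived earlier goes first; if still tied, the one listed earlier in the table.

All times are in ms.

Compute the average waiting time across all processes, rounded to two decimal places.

Timeline: | T1 0-10 | T2 10-12 | T4 12-15 | T3 15-27 |
Completion: T1=10  T2=12  T3=27  T4=15
Turnaround (C−A): T1=10  T2=11  T3=20  T4=8
Waiting times: T1=0, T2=9, T3=8, T4=5
Average waiting = (0+9+8+5) / 4 = 22/4 = 5.50

5.50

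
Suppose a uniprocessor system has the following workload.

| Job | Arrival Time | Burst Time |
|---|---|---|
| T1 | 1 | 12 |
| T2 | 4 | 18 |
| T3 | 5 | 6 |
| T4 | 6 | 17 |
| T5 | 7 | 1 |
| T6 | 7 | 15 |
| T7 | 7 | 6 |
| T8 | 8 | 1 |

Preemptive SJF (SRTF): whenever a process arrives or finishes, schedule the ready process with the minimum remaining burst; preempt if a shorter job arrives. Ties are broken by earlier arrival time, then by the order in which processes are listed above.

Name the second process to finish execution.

Gantt: | idle 0-1 | T1 1-5 | T3 5-7 | T5 7-8 | T8 8-9 | T3 9-13 | T7 13-19 | T1 19-27 | T6 27-42 | T4 42-59 | T2 59-77 |
Completion: T1=27  T2=77  T3=13  T4=59  T5=8  T6=42  T7=19  T8=9
Turnaround (C−A): T1=26  T2=73  T3=8  T4=53  T5=1  T6=35  T7=12  T8=1
Finish order: T5 → T8 → T3 → T7 → T1 → T6 → T4 → T2

T8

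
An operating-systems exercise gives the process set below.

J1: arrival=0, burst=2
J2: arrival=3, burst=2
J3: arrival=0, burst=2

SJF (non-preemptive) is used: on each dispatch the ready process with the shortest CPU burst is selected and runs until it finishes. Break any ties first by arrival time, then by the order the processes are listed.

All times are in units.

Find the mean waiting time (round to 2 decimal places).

1.00

Gantt: | J1 0-2 | J3 2-4 | J2 4-6 |
Completion: J1=2  J2=6  J3=4
Waiting times: J1=0, J2=1, J3=2
Average waiting = (0+1+2) / 3 = 3/3 = 1.00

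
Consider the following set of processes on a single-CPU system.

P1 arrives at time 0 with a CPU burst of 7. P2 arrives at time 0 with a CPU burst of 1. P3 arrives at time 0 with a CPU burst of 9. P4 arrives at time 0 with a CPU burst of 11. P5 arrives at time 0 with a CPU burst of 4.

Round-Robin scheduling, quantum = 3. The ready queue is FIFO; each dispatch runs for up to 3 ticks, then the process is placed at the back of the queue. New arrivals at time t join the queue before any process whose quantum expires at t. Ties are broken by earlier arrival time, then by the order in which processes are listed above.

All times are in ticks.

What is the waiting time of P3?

18

Schedule: | P1 0-3 | P2 3-4 | P3 4-7 | P4 7-10 | P5 10-13 | P1 13-16 | P3 16-19 | P4 19-22 | P5 22-23 | P1 23-24 | P3 24-27 | P4 27-32 |
Completion: P1=24  P2=4  P3=27  P4=32  P5=23
Waiting(P3) = turnaround − burst = 27 − 9 = 18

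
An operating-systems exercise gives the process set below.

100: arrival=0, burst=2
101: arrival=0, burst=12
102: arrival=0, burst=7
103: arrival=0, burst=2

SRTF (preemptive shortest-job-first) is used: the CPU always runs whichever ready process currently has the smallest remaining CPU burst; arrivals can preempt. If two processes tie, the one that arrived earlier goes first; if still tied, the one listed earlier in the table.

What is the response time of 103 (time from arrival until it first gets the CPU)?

2

Schedule: | 100 0-2 | 103 2-4 | 102 4-11 | 101 11-23 |
Completion: 100=2  101=23  102=11  103=4
Turnaround (C−A): 100=2  101=23  102=11  103=4
Response(103) = first start − arrival = 2 − 0 = 2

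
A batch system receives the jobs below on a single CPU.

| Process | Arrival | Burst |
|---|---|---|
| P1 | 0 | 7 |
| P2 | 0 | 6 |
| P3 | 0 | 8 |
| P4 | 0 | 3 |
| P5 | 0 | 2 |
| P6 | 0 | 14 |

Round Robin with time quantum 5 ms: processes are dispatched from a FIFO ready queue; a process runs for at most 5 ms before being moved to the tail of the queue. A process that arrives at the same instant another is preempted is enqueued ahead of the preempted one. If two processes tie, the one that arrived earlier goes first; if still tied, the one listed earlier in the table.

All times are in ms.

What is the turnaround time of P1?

Schedule: | P1 0-5 | P2 5-10 | P3 10-15 | P4 15-18 | P5 18-20 | P6 20-25 | P1 25-27 | P2 27-28 | P3 28-31 | P6 31-40 |
Completion: P1=27  P2=28  P3=31  P4=18  P5=20  P6=40
Turnaround(P1) = completion − arrival = 27 − 0 = 27

27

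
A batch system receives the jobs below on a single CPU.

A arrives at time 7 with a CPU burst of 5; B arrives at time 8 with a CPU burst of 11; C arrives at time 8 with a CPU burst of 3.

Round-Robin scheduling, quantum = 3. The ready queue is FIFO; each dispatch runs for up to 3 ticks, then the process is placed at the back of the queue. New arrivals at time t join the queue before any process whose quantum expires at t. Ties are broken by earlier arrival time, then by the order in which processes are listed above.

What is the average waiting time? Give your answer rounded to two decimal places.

Timeline: | idle 0-7 | A 7-10 | B 10-13 | C 13-16 | A 16-18 | B 18-26 |
Completion: A=18  B=26  C=16
Waiting times: A=6, B=7, C=5
Average waiting = (6+7+5) / 3 = 18/3 = 6.00

6.00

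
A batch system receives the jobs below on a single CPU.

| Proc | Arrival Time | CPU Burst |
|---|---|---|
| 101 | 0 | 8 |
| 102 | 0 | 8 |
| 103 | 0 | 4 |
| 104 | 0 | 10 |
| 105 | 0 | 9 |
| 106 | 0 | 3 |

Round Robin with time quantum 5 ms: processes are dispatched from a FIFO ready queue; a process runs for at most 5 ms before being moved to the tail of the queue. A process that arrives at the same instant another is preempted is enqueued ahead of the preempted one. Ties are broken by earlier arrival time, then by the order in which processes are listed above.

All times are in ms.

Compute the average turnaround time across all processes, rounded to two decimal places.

Gantt: | 101 0-5 | 102 5-10 | 103 10-14 | 104 14-19 | 105 19-24 | 106 24-27 | 101 27-30 | 102 30-33 | 104 33-38 | 105 38-42 |
Completion: 101=30  102=33  103=14  104=38  105=42  106=27
Turnaround (C−A): 101=30  102=33  103=14  104=38  105=42  106=27
Turnaround times: 101=30, 102=33, 103=14, 104=38, 105=42, 106=27
Average turnaround = (30+33+14+38+42+27) / 6 = 184/6 = 30.67

30.67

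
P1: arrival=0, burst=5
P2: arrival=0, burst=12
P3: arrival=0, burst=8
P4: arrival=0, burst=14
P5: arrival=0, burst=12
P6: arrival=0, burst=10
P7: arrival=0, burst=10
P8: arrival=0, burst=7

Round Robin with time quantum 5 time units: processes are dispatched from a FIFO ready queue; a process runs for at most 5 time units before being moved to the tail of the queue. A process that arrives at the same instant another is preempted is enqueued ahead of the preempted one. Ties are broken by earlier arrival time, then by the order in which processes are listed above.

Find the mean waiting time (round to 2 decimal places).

50.25

Gantt: | P1 0-5 | P2 5-10 | P3 10-15 | P4 15-20 | P5 20-25 | P6 25-30 | P7 30-35 | P8 35-40 | P2 40-45 | P3 45-48 | P4 48-53 | P5 53-58 | P6 58-63 | P7 63-68 | P8 68-70 | P2 70-72 | P4 72-76 | P5 76-78 |
Completion: P1=5  P2=72  P3=48  P4=76  P5=78  P6=63  P7=68  P8=70
Waiting times: P1=0, P2=60, P3=40, P4=62, P5=66, P6=53, P7=58, P8=63
Average waiting = (0+60+40+62+66+53+58+63) / 8 = 402/8 = 50.25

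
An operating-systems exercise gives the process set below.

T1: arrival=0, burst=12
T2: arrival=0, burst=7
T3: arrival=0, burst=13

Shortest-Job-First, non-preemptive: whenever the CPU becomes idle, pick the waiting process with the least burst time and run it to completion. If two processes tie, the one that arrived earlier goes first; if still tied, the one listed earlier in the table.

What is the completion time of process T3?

Timeline: | T2 0-7 | T1 7-19 | T3 19-32 |
Completion: T1=19  T2=7  T3=32
Turnaround (C−A): T1=19  T2=7  T3=32

32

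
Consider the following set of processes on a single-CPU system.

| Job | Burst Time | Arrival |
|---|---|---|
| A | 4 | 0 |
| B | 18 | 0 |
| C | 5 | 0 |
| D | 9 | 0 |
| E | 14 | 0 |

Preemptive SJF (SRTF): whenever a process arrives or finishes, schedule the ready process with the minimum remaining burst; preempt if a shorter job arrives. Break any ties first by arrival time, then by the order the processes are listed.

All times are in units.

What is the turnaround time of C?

Timeline: | A 0-4 | C 4-9 | D 9-18 | E 18-32 | B 32-50 |
Completion: A=4  B=50  C=9  D=18  E=32
Turnaround (C−A): A=4  B=50  C=9  D=18  E=32
Turnaround(C) = completion − arrival = 9 − 0 = 9

9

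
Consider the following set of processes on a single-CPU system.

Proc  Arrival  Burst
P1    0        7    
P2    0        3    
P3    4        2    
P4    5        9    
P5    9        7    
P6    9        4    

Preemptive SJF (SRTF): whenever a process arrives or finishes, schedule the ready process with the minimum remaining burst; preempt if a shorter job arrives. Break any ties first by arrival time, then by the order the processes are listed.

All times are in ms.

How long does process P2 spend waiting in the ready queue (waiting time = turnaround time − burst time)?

0

Schedule: | P2 0-3 | P1 3-4 | P3 4-6 | P1 6-12 | P6 12-16 | P5 16-23 | P4 23-32 |
Completion: P1=12  P2=3  P3=6  P4=32  P5=23  P6=16
Turnaround (C−A): P1=12  P2=3  P3=2  P4=27  P5=14  P6=7
Waiting(P2) = turnaround − burst = 3 − 3 = 0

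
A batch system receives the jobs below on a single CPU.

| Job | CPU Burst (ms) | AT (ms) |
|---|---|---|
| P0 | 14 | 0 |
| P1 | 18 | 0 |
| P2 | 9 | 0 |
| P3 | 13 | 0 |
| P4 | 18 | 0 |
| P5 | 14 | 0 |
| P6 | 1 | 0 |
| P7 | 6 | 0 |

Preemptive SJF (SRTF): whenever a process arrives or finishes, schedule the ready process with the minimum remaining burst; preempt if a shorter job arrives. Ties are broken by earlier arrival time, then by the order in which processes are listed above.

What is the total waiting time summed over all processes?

Gantt: | P6 0-1 | P7 1-7 | P2 7-16 | P3 16-29 | P0 29-43 | P5 43-57 | P1 57-75 | P4 75-93 |
Completion: P0=43  P1=75  P2=16  P3=29  P4=93  P5=57  P6=1  P7=7
Turnaround (C−A): P0=43  P1=75  P2=16  P3=29  P4=93  P5=57  P6=1  P7=7
Waiting = turnaround − burst: P0=29, P1=57, P2=7, P3=16, P4=75, P5=43, P6=0, P7=1
Total waiting = 29 + 57 + 7 + 16 + 75 + 43 + 0 + 1 = 228

228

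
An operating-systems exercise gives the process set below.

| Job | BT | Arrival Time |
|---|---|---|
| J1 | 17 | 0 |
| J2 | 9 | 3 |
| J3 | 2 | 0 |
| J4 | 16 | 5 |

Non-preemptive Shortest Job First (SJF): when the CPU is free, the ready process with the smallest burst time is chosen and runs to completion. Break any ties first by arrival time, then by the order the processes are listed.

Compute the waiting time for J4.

Schedule: | J3 0-2 | J1 2-19 | J2 19-28 | J4 28-44 |
Completion: J1=19  J2=28  J3=2  J4=44
Waiting(J4) = turnaround − burst = 39 − 16 = 23

23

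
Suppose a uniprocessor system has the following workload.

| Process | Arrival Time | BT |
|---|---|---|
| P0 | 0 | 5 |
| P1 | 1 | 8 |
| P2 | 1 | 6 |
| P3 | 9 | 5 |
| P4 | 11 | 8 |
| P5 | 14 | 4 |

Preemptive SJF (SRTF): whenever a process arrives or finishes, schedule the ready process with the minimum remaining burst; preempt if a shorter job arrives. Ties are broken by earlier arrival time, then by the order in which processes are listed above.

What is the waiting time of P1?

19

Schedule: | P0 0-5 | P2 5-11 | P3 11-16 | P5 16-20 | P1 20-28 | P4 28-36 |
Completion: P0=5  P1=28  P2=11  P3=16  P4=36  P5=20
Turnaround (C−A): P0=5  P1=27  P2=10  P3=7  P4=25  P5=6
Waiting(P1) = turnaround − burst = 27 − 8 = 19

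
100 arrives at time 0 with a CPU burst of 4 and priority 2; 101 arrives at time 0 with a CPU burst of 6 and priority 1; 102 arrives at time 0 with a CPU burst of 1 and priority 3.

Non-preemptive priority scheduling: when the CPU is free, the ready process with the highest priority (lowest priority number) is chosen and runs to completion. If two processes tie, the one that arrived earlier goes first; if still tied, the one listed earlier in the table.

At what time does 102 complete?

11

Timeline: | 101 0-6 | 100 6-10 | 102 10-11 |
Completion: 100=10  101=6  102=11
Turnaround (C−A): 100=10  101=6  102=11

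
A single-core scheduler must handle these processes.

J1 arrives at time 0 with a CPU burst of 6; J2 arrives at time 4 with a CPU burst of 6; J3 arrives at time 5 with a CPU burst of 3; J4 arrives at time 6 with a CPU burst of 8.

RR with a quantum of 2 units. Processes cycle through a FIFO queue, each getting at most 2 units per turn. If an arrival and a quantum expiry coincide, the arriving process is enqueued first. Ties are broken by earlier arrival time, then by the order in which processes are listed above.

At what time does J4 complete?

Timeline: | J1 0-4 | J2 4-6 | J1 6-8 | J3 8-10 | J4 10-12 | J2 12-14 | J3 14-15 | J4 15-17 | J2 17-19 | J4 19-23 |
Completion: J1=8  J2=19  J3=15  J4=23

23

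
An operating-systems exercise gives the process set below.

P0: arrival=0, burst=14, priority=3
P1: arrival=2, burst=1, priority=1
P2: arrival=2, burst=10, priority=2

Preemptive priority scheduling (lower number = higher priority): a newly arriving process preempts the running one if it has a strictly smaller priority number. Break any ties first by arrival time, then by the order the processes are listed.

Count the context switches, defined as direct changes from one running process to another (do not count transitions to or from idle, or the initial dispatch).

Timeline: | P0 0-2 | P1 2-3 | P2 3-13 | P0 13-25 |
Completion: P0=25  P1=3  P2=13
Turnaround (C−A): P0=25  P1=1  P2=11

3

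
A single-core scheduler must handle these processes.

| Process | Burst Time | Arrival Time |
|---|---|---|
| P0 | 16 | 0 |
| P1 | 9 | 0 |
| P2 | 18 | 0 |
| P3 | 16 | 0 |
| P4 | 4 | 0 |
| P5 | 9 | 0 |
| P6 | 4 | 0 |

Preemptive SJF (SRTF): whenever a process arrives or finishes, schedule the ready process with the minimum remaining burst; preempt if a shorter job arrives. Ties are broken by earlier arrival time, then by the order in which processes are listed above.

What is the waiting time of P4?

0

Schedule: | P4 0-4 | P6 4-8 | P1 8-17 | P5 17-26 | P0 26-42 | P3 42-58 | P2 58-76 |
Completion: P0=42  P1=17  P2=76  P3=58  P4=4  P5=26  P6=8
Waiting(P4) = turnaround − burst = 4 − 4 = 0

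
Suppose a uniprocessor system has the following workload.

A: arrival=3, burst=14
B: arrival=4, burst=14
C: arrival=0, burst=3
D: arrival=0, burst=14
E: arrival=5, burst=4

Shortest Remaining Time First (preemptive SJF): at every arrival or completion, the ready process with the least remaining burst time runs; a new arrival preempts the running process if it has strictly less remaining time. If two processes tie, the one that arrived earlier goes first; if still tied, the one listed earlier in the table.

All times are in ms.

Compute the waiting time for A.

Gantt: | C 0-3 | D 3-5 | E 5-9 | D 9-21 | A 21-35 | B 35-49 |
Completion: A=35  B=49  C=3  D=21  E=9
Waiting(A) = turnaround − burst = 32 − 14 = 18

18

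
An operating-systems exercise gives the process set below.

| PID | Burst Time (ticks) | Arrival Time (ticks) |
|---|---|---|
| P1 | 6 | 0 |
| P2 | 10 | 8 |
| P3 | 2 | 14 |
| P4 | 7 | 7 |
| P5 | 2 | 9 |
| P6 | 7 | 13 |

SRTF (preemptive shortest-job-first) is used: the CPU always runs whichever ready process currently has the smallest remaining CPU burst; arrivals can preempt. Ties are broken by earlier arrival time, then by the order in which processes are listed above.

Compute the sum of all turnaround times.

60

Schedule: | P1 0-6 | idle 6-7 | P4 7-9 | P5 9-11 | P4 11-16 | P3 16-18 | P6 18-25 | P2 25-35 |
Completion: P1=6  P2=35  P3=18  P4=16  P5=11  P6=25
Turnaround (C−A): P1=6  P2=27  P3=4  P4=9  P5=2  P6=12
Turnaround = completion − arrival: P1=6, P2=27, P3=4, P4=9, P5=2, P6=12
Total turnaround = 6 + 27 + 4 + 9 + 2 + 12 = 60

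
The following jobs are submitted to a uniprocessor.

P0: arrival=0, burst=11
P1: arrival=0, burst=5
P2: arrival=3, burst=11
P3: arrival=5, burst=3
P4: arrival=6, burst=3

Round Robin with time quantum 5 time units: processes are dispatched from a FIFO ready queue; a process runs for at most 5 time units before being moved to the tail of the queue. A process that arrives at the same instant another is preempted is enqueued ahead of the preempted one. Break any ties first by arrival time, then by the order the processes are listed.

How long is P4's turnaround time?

20

Gantt: | P0 0-5 | P1 5-10 | P2 10-15 | P3 15-18 | P0 18-23 | P4 23-26 | P2 26-31 | P0 31-32 | P2 32-33 |
Completion: P0=32  P1=10  P2=33  P3=18  P4=26
Turnaround (C−A): P0=32  P1=10  P2=30  P3=13  P4=20
Turnaround(P4) = completion − arrival = 26 − 6 = 20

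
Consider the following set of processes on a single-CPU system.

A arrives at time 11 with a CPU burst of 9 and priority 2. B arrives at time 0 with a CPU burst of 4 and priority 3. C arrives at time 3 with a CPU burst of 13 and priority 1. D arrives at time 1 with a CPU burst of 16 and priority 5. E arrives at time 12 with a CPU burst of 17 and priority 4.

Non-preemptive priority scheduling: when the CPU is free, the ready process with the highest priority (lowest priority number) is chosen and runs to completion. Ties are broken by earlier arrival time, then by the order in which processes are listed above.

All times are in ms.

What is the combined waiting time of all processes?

63

Schedule: | B 0-4 | C 4-17 | A 17-26 | E 26-43 | D 43-59 |
Completion: A=26  B=4  C=17  D=59  E=43
Turnaround (C−A): A=15  B=4  C=14  D=58  E=31
Waiting = turnaround − burst: A=6, B=0, C=1, D=42, E=14
Total waiting = 6 + 0 + 1 + 42 + 14 = 63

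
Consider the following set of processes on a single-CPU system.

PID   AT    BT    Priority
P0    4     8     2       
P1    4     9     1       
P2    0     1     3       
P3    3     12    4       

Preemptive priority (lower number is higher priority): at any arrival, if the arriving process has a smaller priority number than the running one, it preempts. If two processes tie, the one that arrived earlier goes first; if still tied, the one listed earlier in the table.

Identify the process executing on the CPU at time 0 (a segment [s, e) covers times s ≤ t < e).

P2

Schedule: | P2 0-1 | idle 1-3 | P3 3-4 | P1 4-13 | P0 13-21 | P3 21-32 |
Completion: P0=21  P1=13  P2=1  P3=32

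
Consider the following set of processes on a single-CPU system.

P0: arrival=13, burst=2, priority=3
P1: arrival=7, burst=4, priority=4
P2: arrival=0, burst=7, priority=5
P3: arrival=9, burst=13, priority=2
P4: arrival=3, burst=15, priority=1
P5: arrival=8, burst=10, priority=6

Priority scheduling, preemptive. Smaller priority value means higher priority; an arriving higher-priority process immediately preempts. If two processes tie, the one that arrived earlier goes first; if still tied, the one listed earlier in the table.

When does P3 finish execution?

31

Gantt: | P2 0-3 | P4 3-18 | P3 18-31 | P0 31-33 | P1 33-37 | P2 37-41 | P5 41-51 |
Completion: P0=33  P1=37  P2=41  P3=31  P4=18  P5=51
Turnaround (C−A): P0=20  P1=30  P2=41  P3=22  P4=15  P5=43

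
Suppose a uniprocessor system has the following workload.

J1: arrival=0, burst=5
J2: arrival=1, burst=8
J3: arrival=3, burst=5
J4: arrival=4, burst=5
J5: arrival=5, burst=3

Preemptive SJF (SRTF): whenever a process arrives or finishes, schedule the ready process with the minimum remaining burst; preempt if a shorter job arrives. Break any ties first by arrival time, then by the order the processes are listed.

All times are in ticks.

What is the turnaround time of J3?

Schedule: | J1 0-5 | J5 5-8 | J3 8-13 | J4 13-18 | J2 18-26 |
Completion: J1=5  J2=26  J3=13  J4=18  J5=8
Turnaround (C−A): J1=5  J2=25  J3=10  J4=14  J5=3
Turnaround(J3) = completion − arrival = 13 − 3 = 10

10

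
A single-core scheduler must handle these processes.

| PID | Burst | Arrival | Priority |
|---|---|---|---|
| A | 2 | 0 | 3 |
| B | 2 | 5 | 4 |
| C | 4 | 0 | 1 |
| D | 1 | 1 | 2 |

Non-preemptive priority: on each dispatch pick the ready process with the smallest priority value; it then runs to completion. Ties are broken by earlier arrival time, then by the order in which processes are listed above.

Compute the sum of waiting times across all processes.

10

Gantt: | C 0-4 | D 4-5 | A 5-7 | B 7-9 |
Completion: A=7  B=9  C=4  D=5
Waiting = turnaround − burst: A=5, B=2, C=0, D=3
Total waiting = 5 + 2 + 0 + 3 = 10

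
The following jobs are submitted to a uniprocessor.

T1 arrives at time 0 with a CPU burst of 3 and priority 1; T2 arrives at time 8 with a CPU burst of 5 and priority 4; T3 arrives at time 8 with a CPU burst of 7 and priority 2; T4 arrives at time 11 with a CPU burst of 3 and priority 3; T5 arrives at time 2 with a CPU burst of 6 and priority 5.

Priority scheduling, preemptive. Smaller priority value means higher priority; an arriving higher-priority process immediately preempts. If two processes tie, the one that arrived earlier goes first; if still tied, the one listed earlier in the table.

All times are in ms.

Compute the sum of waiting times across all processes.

30

Gantt: | T1 0-3 | T5 3-8 | T3 8-15 | T4 15-18 | T2 18-23 | T5 23-24 |
Completion: T1=3  T2=23  T3=15  T4=18  T5=24
Waiting = turnaround − burst: T1=0, T2=10, T3=0, T4=4, T5=16
Total waiting = 0 + 10 + 0 + 4 + 16 = 30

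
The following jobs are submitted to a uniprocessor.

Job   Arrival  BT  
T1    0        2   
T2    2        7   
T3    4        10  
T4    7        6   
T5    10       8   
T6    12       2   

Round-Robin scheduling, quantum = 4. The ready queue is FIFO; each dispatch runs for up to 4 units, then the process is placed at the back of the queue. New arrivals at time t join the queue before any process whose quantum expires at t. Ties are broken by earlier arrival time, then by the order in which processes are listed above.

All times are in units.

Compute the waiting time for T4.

Timeline: | T1 0-2 | T2 2-6 | T3 6-10 | T2 10-13 | T4 13-17 | T5 17-21 | T3 21-25 | T6 25-27 | T4 27-29 | T5 29-33 | T3 33-35 |
Completion: T1=2  T2=13  T3=35  T4=29  T5=33  T6=27
Turnaround (C−A): T1=2  T2=11  T3=31  T4=22  T5=23  T6=15
Waiting(T4) = turnaround − burst = 22 − 6 = 16

16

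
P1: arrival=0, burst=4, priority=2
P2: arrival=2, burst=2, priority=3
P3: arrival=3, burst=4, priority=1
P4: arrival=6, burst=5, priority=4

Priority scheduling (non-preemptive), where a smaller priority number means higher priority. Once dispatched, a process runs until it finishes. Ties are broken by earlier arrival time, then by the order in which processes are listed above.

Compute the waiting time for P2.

Gantt: | P1 0-4 | P3 4-8 | P2 8-10 | P4 10-15 |
Completion: P1=4  P2=10  P3=8  P4=15
Turnaround (C−A): P1=4  P2=8  P3=5  P4=9
Waiting(P2) = turnaround − burst = 8 − 2 = 6

6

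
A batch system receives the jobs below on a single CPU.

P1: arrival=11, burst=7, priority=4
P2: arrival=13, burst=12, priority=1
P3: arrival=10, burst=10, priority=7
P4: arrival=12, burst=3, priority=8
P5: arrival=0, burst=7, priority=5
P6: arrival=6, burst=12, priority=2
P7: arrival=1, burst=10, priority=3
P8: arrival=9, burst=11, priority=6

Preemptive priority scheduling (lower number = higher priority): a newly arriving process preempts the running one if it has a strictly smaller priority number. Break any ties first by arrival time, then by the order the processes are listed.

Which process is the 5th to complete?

Timeline: | P5 0-1 | P7 1-6 | P6 6-13 | P2 13-25 | P6 25-30 | P7 30-35 | P1 35-42 | P5 42-48 | P8 48-59 | P3 59-69 | P4 69-72 |
Completion: P1=42  P2=25  P3=69  P4=72  P5=48  P6=30  P7=35  P8=59
Turnaround (C−A): P1=31  P2=12  P3=59  P4=60  P5=48  P6=24  P7=34  P8=50
Finish order: P2 → P6 → P7 → P1 → P5 → P8 → P3 → P4

P5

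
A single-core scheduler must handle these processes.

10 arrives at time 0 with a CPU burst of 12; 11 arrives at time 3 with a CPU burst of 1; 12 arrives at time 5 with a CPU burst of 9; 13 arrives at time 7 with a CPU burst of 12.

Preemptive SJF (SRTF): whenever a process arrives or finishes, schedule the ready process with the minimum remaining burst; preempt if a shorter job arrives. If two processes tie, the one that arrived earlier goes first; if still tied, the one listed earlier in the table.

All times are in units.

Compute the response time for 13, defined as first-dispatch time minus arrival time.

Schedule: | 10 0-3 | 11 3-4 | 10 4-13 | 12 13-22 | 13 22-34 |
Completion: 10=13  11=4  12=22  13=34
Turnaround (C−A): 10=13  11=1  12=17  13=27
Response(13) = first start − arrival = 22 − 7 = 15

15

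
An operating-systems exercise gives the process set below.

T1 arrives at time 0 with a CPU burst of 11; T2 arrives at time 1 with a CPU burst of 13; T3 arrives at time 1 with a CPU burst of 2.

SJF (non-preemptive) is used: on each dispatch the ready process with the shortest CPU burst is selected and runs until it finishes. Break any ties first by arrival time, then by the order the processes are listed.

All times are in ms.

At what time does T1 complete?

11

Timeline: | T1 0-11 | T3 11-13 | T2 13-26 |
Completion: T1=11  T2=26  T3=13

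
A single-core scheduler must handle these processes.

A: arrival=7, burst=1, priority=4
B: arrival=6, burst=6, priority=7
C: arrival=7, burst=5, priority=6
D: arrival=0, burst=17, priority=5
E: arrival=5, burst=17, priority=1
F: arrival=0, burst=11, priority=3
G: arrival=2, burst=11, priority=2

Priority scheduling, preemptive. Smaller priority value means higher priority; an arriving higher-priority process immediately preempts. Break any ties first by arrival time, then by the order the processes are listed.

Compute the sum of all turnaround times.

291

Gantt: | F 0-2 | G 2-5 | E 5-22 | G 22-30 | F 30-39 | A 39-40 | D 40-57 | C 57-62 | B 62-68 |
Completion: A=40  B=68  C=62  D=57  E=22  F=39  G=30
Turnaround (C−A): A=33  B=62  C=55  D=57  E=17  F=39  G=28
Turnaround = completion − arrival: A=33, B=62, C=55, D=57, E=17, F=39, G=28
Total turnaround = 33 + 62 + 55 + 57 + 17 + 39 + 28 = 291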